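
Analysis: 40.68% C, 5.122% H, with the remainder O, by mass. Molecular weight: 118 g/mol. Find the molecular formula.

Assume 100 g: 40.68 g C, 5.122 g H, 54.198 g O.
Moles — C: 40.68 / 12.01 = 3.387 mol; H: 5.122 / 1.008 = 5.081 mol; O: 54.198 / 16.00 = 3.387 mol
Smallest is C at 3.387 mol; normalising gives C 1.000, H 1.500, O 1.000
×2: C 2.00, H 3.00, O 2.00 → C2H3O2
Empirical-formula mass = 59.04 g/mol
n = 118 / 59.04 = 2.00 ≈ 2
Molecular formula = (C2H3O2)×2 = C4H6O4

C4H6O4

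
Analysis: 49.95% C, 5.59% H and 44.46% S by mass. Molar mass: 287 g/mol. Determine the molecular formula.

Assume 100 g: 49.95 g C, 5.59 g H, 44.46 g S.
n(C) = 49.95/12.01 = 4.159, n(H) = 5.59/1.008 = 5.546, n(S) = 44.46/32.07 = 1.386
Ratios (÷ 1.386): C 3.000, H 4.000, S 1.000
→ C3H4S
Empirical-formula mass = 72.13 g/mol
n = 287 / 72.13 = 3.98 ≈ 4
Molecular formula = (C3H4S)×4 = C12H16S4

C12H16S4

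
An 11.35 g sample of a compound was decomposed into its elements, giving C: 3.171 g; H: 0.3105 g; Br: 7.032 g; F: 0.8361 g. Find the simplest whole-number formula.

C6H7Br2F

Moles — C: 3.171 / 12.01 = 0.264 mol; H: 0.3105 / 1.008 = 0.308 mol; Br: 7.032 / 79.90 = 0.08801 mol; F: 0.8361 / 19.00 = 0.04401 mol
Smallest is F at 0.04401 mol; normalising gives C 6.000, H 7.000, Br 2.000, F 1.000
→ C6H7Br2F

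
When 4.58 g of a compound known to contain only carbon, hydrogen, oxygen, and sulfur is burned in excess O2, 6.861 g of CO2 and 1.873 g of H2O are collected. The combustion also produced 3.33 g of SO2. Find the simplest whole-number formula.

mol C = 6.861 / 44.01 = 0.1559; mass C = 0.1559 × 12.01 = 1.872 g
mol H = 2 × (1.873 / 18.02) = 0.2079; mass H = 0.2079 × 1.008 = 0.2095 g
mol S = 3.33 / 64.07 = 0.05197; mass S = 1.667 g
mass O = 4.58 − (3.749) = 0.8313 g → mol O = 0.05196
Divide by the smallest (0.05196 mol O): C 3.000, H 4.001, O 1.000, S 1.000
≈ 3:4:1:1 → C3H4OS

C3H4OS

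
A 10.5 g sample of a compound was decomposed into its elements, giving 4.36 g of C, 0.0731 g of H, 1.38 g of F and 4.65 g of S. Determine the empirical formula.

C5HFS2

C: 4.36 g ÷ 12.01 g/mol = 0.363 mol
H: 0.0731 g ÷ 1.008 g/mol = 0.07252 mol
F: 1.38 g ÷ 19.00 g/mol = 0.07263 mol
S: 4.65 g ÷ 32.07 g/mol = 0.145 mol
Divide by the smallest (0.07252 mol H): C 5.006, H 1.000, F 1.002, S 1.999
→ C5HFS2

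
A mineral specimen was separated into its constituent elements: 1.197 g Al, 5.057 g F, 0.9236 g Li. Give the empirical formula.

Moles — Al: 1.197 / 26.98 = 0.04437 mol; F: 5.057 / 19.00 = 0.2662 mol; Li: 0.9236 / 6.94 = 0.1331 mol
Smallest is Al at 0.04437 mol; normalising gives Al 1.000, F 5.999, Li 3.000
→ AlF6Li3

AlF6Li3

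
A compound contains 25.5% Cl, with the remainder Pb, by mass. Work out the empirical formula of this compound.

Cl2Pb

Assume 100 g: 25.5 g Cl, 74.5 g Pb.
Cl: 25.5 g ÷ 35.45 g/mol = 0.7193 mol
Pb: 74.5 g ÷ 207.2 g/mol = 0.3596 mol
Smallest is Pb at 0.3596 mol; normalising gives Cl 2.001, Pb 1.000
Ratio ≈ 2:1, so the empirical formula is Cl2Pb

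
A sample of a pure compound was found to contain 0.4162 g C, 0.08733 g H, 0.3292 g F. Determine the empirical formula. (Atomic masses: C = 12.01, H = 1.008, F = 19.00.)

Moles — C: 0.4162 / 12.01 = 0.03465 mol; H: 0.08733 / 1.008 = 0.08664 mol; F: 0.3292 / 19.00 = 0.01733 mol
Divide by the smallest (0.01733 mol F): C 2.000, H 5.000, F 1.000
Ratio ≈ 2:5:1, so the empirical formula is C2H5F

C2H5F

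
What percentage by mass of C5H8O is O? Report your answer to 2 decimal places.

19.02%

Molar mass = 5(12.01) + 8(1.008) + 1(16.00) = 84.114 g/mol
Mass of O per mole = 1 × 16.00 = 16.000 g
% O = 16.000 / 84.114 × 100 = 19.02%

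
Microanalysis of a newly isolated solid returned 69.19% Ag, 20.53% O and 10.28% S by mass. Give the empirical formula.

Ag2O4S

Assume 100 g: 69.19 g Ag, 20.53 g O, 10.28 g S.
Moles — Ag: 69.19 / 107.87 = 0.6414 mol; O: 20.53 / 16.00 = 1.283 mol; S: 10.28 / 32.07 = 0.3205 mol
Ratios (÷ 0.3205): Ag 2.001, O 4.003, S 1.000
→ Ag2O4S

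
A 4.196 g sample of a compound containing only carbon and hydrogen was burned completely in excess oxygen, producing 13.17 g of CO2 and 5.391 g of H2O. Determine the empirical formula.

CH2

mol C = 13.17 / 44.01 = 0.2993; mass C = 0.2993 × 12.01 = 3.594 g
mol H = 2 × (5.391 / 18.02) = 0.5983; mass H = 0.5983 × 1.008 = 0.6031 g
Ratios (÷ 0.2993): C 1.000, H 1.999
→ CH2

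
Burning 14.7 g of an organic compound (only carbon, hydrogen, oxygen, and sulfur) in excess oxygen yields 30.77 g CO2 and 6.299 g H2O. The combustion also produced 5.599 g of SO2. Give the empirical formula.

mol C = 30.77 / 44.01 = 0.6992; mass C = 0.6992 × 12.01 = 8.397 g
mol H = 2 × (6.299 / 18.02) = 0.6991; mass H = 0.6991 × 1.008 = 0.7047 g
mol S = 5.599 / 64.07 = 0.08739; mass S = 2.803 g
mass O = 14.7 − (11.90) = 2.796 g → mol O = 0.1747
Divide by the smallest (0.08739 mol S): C 8.001, H 8.000, O 2.000, S 1.000
Ratio ≈ 8:8:2:1, so the empirical formula is C8H8O2S

C8H8O2S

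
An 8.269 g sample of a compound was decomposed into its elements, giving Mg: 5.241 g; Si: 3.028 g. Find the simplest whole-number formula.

Moles — Mg: 5.241 / 24.31 = 0.2156 mol; Si: 3.028 / 28.09 = 0.1078 mol
Ratios (÷ 0.1078): Mg 2.000, Si 1.000
→ Mg2Si

Mg2Si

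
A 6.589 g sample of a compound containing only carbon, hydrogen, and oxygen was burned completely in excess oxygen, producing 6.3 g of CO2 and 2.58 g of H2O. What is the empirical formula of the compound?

mol C = 6.3 / 44.01 = 0.1431; mass C = 0.1431 × 12.01 = 1.719 g
mol H = 2 × (2.58 / 18.02) = 0.2863; mass H = 0.2863 × 1.008 = 0.2886 g
mass O = 6.589 − (2.008) = 4.581 g → mol O = 0.2863
Divide by the smallest (0.1431 mol C): C 1.000, H 2.000, O 2.000
Ratio ≈ 1:2:2, so the empirical formula is CH2O2

CH2O2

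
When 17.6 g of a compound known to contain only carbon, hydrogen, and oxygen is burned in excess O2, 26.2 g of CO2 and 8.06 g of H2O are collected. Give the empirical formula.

C2H3O2

mol C = 26.2 / 44.01 = 0.5953; mass C = 0.5953 × 12.01 = 7.150 g
mol H = 2 × (8.06 / 18.02) = 0.8946; mass H = 0.8946 × 1.008 = 0.9017 g
mass O = 17.6 − (8.052) = 9.548 g → mol O = 0.5968
Ratios (÷ 0.5953): C 1.000, H 1.503, O 1.002
Scaling by 2: C 2.00, H 3.01, O 2.00 → C2H3O2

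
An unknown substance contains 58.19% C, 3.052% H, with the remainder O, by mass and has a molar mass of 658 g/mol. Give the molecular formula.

C32H20O16

Assume 100 g: 58.19 g C, 3.052 g H, 38.758 g O.
n(C) = 58.19/12.01 = 4.845, n(H) = 3.052/1.008 = 3.028, n(O) = 38.758/16.00 = 2.422
Divide by the smallest (2.422 mol O): C 2.000, H 1.250, O 1.000
Scaling by 4: C 8.00, H 5.00, O 4.00 → C8H5O4
Empirical-formula mass = 165.12 g/mol
n = 658 / 165.12 = 3.98 ≈ 4
Molecular formula = (C8H5O4)×4 = C32H20O16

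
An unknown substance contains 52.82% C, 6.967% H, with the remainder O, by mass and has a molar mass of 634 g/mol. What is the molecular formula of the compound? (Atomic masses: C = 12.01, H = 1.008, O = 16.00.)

C28H44O16

Assume 100 g: 52.82 g C, 6.967 g H, 40.213 g O.
C: 52.82 g ÷ 12.01 g/mol = 4.398 mol
H: 6.967 g ÷ 1.008 g/mol = 6.912 mol
O: 40.213 g ÷ 16.00 g/mol = 2.513 mol
Smallest is O at 2.513 mol; normalising gives C 1.750, H 2.750, O 1.000
×4: C 7.00, H 11.00, O 4.00 → C7H11O4
Empirical-formula mass = 159.16 g/mol
n = 634 / 159.16 = 3.98 ≈ 4
Molecular formula = (C7H11O4)×4 = C28H44O16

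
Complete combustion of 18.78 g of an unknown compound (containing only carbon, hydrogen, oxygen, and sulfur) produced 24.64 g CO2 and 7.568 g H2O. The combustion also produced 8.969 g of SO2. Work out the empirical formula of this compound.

C4H6O3S

mol C = 24.64 / 44.01 = 0.5599; mass C = 0.5599 × 12.01 = 6.724 g
mol H = 2 × (7.568 / 18.02) = 0.8400; mass H = 0.8400 × 1.008 = 0.8467 g
mol S = 8.969 / 64.07 = 0.1400; mass S = 4.489 g
mass O = 18.78 − (12.06) = 6.720 g → mol O = 0.4200
Ratios (÷ 0.14): C 3.999, H 6.000, O 3.000, S 1.000
→ C4H6O3S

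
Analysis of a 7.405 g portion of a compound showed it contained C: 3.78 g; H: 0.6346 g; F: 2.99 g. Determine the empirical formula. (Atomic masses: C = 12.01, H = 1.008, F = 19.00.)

C2H4F

Moles — C: 3.78 / 12.01 = 0.3147 mol; H: 0.6346 / 1.008 = 0.6296 mol; F: 2.99 / 19.00 = 0.1574 mol
Divide by the smallest (0.1574 mol F): C 2.000, H 4.001, F 1.000
→ C2H4F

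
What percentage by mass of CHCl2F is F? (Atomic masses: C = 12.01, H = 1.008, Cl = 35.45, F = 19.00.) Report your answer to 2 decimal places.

18.46%

Molar mass = 1(12.01) + 1(1.008) + 2(35.45) + 1(19.00) = 102.918 g/mol
Mass of F per mole = 1 × 19.00 = 19.000 g
% F = 19.000 / 102.918 × 100 = 18.46%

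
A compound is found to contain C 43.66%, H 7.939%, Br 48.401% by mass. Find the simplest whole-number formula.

Assume 100 g: 43.66 g C, 7.939 g H, 48.401 g Br.
n(C) = 43.66/12.01 = 3.635, n(H) = 7.939/1.008 = 7.876, n(Br) = 48.401/79.90 = 0.6058
Divide by the smallest (0.6058 mol Br): C 6.001, H 13.002, Br 1.000
Ratio ≈ 6:13:1, so the empirical formula is C6H13Br

C6H13Br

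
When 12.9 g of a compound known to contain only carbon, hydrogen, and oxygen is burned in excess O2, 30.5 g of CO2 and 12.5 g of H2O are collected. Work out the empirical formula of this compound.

mol C = 30.5 / 44.01 = 0.6930; mass C = 0.6930 × 12.01 = 8.323 g
mol H = 2 × (12.5 / 18.02) = 1.387; mass H = 1.387 × 1.008 = 1.398 g
mass O = 12.9 − (9.722) = 3.178 g → mol O = 0.1986
Ratios (÷ 0.1986): C 3.489, H 6.984, O 1.000
Scaling by 2: C 6.98, H 13.97, O 2.00 → C7H14O2

C7H14O2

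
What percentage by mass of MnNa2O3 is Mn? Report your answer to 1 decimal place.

36.9%

Molar mass = 1(54.94) + 2(22.99) + 3(16.00) = 148.920 g/mol
Mass of Mn per mole = 1 × 54.94 = 54.940 g
% Mn = 54.940 / 148.920 × 100 = 36.9%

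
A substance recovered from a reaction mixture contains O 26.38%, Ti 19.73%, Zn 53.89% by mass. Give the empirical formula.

O4TiZn2

Assume 100 g: 26.38 g O, 19.73 g Ti, 53.89 g Zn.
n(O) = 26.38/16.00 = 1.649, n(Ti) = 19.73/47.87 = 0.4122, n(Zn) = 53.89/65.38 = 0.8243
Smallest is Ti at 0.4122 mol; normalising gives O 4.000, Ti 1.000, Zn 2.000
≈ 4:1:2 → O4TiZn2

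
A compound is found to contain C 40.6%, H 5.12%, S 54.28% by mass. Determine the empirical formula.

C2H3S

Assume 100 g: 40.6 g C, 5.12 g H, 54.28 g S.
Moles — C: 40.6 / 12.01 = 3.381 mol; H: 5.12 / 1.008 = 5.079 mol; S: 54.28 / 32.07 = 1.693 mol
Ratios (÷ 1.693): C 1.997, H 3.001, S 1.000
→ C2H3S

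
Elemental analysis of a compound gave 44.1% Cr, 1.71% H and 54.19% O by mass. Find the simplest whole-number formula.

CrH2O4

Assume 100 g: 44.1 g Cr, 1.71 g H, 54.19 g O.
n(Cr) = 44.1/52.00 = 0.8481, n(H) = 1.71/1.008 = 1.696, n(O) = 54.19/16.00 = 3.387
Smallest is Cr at 0.8481 mol; normalising gives Cr 1.000, H 2.000, O 3.994
≈ 1:2:4 → CrH2O4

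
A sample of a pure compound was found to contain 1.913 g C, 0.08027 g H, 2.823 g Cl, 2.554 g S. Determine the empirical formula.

C2HClS

Moles — C: 1.913 / 12.01 = 0.1593 mol; H: 0.08027 / 1.008 = 0.07963 mol; Cl: 2.823 / 35.45 = 0.07963 mol; S: 2.554 / 32.07 = 0.07964 mol
Smallest is H at 0.07963 mol; normalising gives C 2.000, H 1.000, Cl 1.000, S 1.000
→ C2HClS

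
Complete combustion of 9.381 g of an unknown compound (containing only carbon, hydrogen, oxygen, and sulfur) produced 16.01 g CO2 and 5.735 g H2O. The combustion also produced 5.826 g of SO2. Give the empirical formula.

mol C = 16.01 / 44.01 = 0.3638; mass C = 0.3638 × 12.01 = 4.369 g
mol H = 2 × (5.735 / 18.02) = 0.6365; mass H = 0.6365 × 1.008 = 0.6416 g
mol S = 5.826 / 64.07 = 0.09093; mass S = 2.916 g
mass O = 9.381 − (7.927) = 1.454 g → mol O = 0.09089
Smallest is O at 0.09089 mol; normalising gives C 4.003, H 7.003, O 1.000, S 1.000
→ C4H7OS

C4H7OS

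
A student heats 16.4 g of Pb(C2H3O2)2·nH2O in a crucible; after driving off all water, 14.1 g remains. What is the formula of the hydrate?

Pb(C2H3O2)2·3H2O

Mass of water lost = 16.4 − 14.1 = 2.3 g → 2.3 / 18.02 = 0.1276 mol H2O
Molar mass of Pb(C2H3O2)2 = 325.29 g/mol → mol Pb(C2H3O2)2 = 14.1 / 325.29 = 0.04335
n = 0.1276 / 0.04335 = 2.94 ≈ 3 → Pb(C2H3O2)2·3H2O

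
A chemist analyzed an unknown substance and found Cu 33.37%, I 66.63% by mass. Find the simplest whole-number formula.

CuI

Assume 100 g: 33.37 g Cu, 66.63 g I.
n(Cu) = 33.37/63.55 = 0.5251, n(I) = 66.63/126.90 = 0.5251
Smallest is I at 0.5251 mol; normalising gives Cu 1.000, I 1.000
→ CuI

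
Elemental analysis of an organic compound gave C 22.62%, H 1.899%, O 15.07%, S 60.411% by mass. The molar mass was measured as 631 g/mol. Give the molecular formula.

Assume 100 g: 22.62 g C, 1.899 g H, 15.07 g O, 60.411 g S.
Moles — C: 22.62 / 12.01 = 1.883 mol; H: 1.899 / 1.008 = 1.884 mol; O: 15.07 / 16.00 = 0.9419 mol; S: 60.411 / 32.07 = 1.884 mol
Divide by the smallest (0.9419 mol O): C 2.000, H 2.000, O 1.000, S 2.000
Ratio ≈ 2:2:1:2, so the empirical formula is C2H2OS2
Empirical-formula mass = 106.18 g/mol
n = 631 / 106.18 = 5.94 ≈ 6
Molecular formula = (C2H2OS2)×6 = C12H12O6S12

C12H12O6S12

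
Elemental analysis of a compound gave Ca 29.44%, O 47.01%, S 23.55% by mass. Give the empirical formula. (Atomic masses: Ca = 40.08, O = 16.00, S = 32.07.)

CaO4S

Assume 100 g: 29.44 g Ca, 47.01 g O, 23.55 g S.
n(Ca) = 29.44/40.08 = 0.7345, n(O) = 47.01/16.00 = 2.938, n(S) = 23.55/32.07 = 0.7343
Smallest is S at 0.7343 mol; normalising gives Ca 1.000, O 4.001, S 1.000
≈ 1:4:1 → CaO4S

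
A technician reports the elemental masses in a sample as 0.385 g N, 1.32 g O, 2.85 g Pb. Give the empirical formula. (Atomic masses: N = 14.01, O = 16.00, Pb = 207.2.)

N: 0.385 g ÷ 14.01 g/mol = 0.02748 mol
O: 1.32 g ÷ 16.00 g/mol = 0.0825 mol
Pb: 2.85 g ÷ 207.2 g/mol = 0.01375 mol
Smallest is Pb at 0.01375 mol; normalising gives N 1.998, O 5.998, Pb 1.000
→ N2O6Pb

N2O6Pb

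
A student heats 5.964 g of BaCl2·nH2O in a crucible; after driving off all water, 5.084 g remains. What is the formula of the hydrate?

BaCl2·2H2O

Mass of water lost = 5.964 − 5.084 = 0.88 g → 0.88 / 18.02 = 0.04883 mol H2O
Molar mass of BaCl2 = 208.23 g/mol → mol BaCl2 = 5.084 / 208.23 = 0.02442
n = 0.04883 / 0.02442 = 2.00 ≈ 2 → BaCl2·2H2O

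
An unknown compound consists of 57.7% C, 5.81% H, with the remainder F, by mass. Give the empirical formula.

Assume 100 g: 57.7 g C, 5.81 g H, 36.49 g F.
n(C) = 57.7/12.01 = 4.804, n(H) = 5.81/1.008 = 5.764, n(F) = 36.49/19.00 = 1.921
Ratios (÷ 1.921): C 2.502, H 3.001, F 1.000
Multiply by 2: C 5.00, H 6.00, F 2.00 → C5H6F2

C5H6F2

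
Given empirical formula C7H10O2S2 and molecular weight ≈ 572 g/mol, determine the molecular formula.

C21H30O6S6

Empirical-formula mass = 190.29 g/mol
n = 572 / 190.29 = 3.01 ≈ 3
Molecular formula = (C7H10O2S2)3 = C21H30O6S6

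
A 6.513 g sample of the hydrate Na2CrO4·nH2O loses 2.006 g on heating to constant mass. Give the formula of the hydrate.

Mass of anhydrous Na2CrO4 = 6.513 − 2.006 = 4.507 g
mol H2O = 2.006 / 18.02 = 0.1113
Molar mass of Na2CrO4 = 161.98 g/mol → mol Na2CrO4 = 4.507 / 161.98 = 0.02782
n = 0.1113 / 0.02782 = 4.00 ≈ 4 → Na2CrO4·4H2O

Na2CrO4·4H2O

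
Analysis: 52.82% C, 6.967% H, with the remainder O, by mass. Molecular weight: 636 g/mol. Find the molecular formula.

C28H44O16

Assume 100 g: 52.82 g C, 6.967 g H, 40.213 g O.
Moles — C: 52.82 / 12.01 = 4.398 mol; H: 6.967 / 1.008 = 6.912 mol; O: 40.213 / 16.00 = 2.513 mol
Divide by the smallest (2.513 mol O): C 1.750, H 2.750, O 1.000
Multiply by 4: C 7.00, H 11.00, O 4.00 → C7H11O4
Empirical-formula mass = 159.16 g/mol
n = 636 / 159.16 = 4.00 ≈ 4
Molecular formula = (C7H11O4)×4 = C28H44O16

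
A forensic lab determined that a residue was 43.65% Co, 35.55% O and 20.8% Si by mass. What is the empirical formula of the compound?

CoO3Si

Assume 100 g: 43.65 g Co, 35.55 g O, 20.8 g Si.
n(Co) = 43.65/58.93 = 0.7407, n(O) = 35.55/16.00 = 2.222, n(Si) = 20.8/28.09 = 0.7405
Ratios (÷ 0.7405): Co 1.000, O 3.001, Si 1.000
Ratio ≈ 1:3:1, so the empirical formula is CoO3Si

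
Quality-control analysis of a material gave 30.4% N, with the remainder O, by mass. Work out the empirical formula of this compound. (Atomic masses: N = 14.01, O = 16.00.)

NO2

Assume 100 g: 30.4 g N, 69.6 g O.
N: 30.4 g ÷ 14.01 g/mol = 2.17 mol
O: 69.6 g ÷ 16.00 g/mol = 4.35 mol
Smallest is N at 2.17 mol; normalising gives N 1.000, O 2.005
→ NO2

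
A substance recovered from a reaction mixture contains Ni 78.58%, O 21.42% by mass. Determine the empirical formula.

NiO

Assume 100 g: 78.58 g Ni, 21.42 g O.
n(Ni) = 78.58/58.69 = 1.339, n(O) = 21.42/16.00 = 1.339
Smallest is O at 1.339 mol; normalising gives Ni 1.000, O 1.000
Ratio ≈ 1:1, so the empirical formula is NiO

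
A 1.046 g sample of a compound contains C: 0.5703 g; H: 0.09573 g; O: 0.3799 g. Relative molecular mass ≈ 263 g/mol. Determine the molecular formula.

Moles — C: 0.5703 / 12.01 = 0.04749 mol; H: 0.09573 / 1.008 = 0.09497 mol; O: 0.3799 / 16.00 = 0.02374 mol
Smallest is O at 0.02374 mol; normalising gives C 2.000, H 4.000, O 1.000
→ C2H4O
Empirical-formula mass = 44.05 g/mol
n = 263 / 44.05 = 5.97 ≈ 6
Molecular formula = (C2H4O)×6 = C12H24O6

C12H24O6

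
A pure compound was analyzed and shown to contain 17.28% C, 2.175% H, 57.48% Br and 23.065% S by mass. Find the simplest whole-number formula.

C2H3BrS

Assume 100 g: 17.28 g C, 2.175 g H, 57.48 g Br, 23.065 g S.
C: 17.28 g ÷ 12.01 g/mol = 1.439 mol
H: 2.175 g ÷ 1.008 g/mol = 2.158 mol
Br: 57.48 g ÷ 79.90 g/mol = 0.7194 mol
S: 23.065 g ÷ 32.07 g/mol = 0.7192 mol
Ratios (÷ 0.7192): C 2.001, H 3.000, Br 1.000, S 1.000
Ratio ≈ 2:3:1:1, so the empirical formula is C2H3BrS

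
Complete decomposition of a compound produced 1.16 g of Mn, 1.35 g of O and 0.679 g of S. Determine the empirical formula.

Mn: 1.16 g ÷ 54.94 g/mol = 0.02111 mol
O: 1.35 g ÷ 16.00 g/mol = 0.08438 mol
S: 0.679 g ÷ 32.07 g/mol = 0.02117 mol
Ratios (÷ 0.02111): Mn 1.000, O 3.996, S 1.003
≈ 1:4:1 → MnO4S

MnO4S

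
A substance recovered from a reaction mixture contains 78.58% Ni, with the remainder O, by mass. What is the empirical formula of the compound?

Assume 100 g: 78.58 g Ni, 21.42 g O.
Ni: 78.58 g ÷ 58.69 g/mol = 1.339 mol
O: 21.42 g ÷ 16.00 g/mol = 1.339 mol
Smallest is O at 1.339 mol; normalising gives Ni 1.000, O 1.000
→ NiO

NiO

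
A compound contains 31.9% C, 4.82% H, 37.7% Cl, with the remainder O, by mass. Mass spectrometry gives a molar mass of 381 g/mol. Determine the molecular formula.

C10H18Cl4O6

Assume 100 g: 31.9 g C, 4.82 g H, 37.7 g Cl, 25.58 g O.
Moles — C: 31.9 / 12.01 = 2.656 mol; H: 4.82 / 1.008 = 4.782 mol; Cl: 37.7 / 35.45 = 1.063 mol; O: 25.58 / 16.00 = 1.599 mol
Ratios (÷ 1.063): C 2.498, H 4.496, Cl 1.000, O 1.503
Multiply by 2: C 5.00, H 8.99, Cl 2.00, O 3.01 → C5H9Cl2O3
Empirical-formula mass = 188.02 g/mol
n = 381 / 188.02 = 2.03 ≈ 2
Molecular formula = (C5H9Cl2O3)×2 = C10H18Cl4O6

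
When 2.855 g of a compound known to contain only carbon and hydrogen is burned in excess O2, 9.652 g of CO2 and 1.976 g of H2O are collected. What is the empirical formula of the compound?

CH

mol C = 9.652 / 44.01 = 0.2193; mass C = 0.2193 × 12.01 = 2.634 g
mol H = 2 × (1.976 / 18.02) = 0.2193; mass H = 0.2193 × 1.008 = 0.2211 g
Smallest is H at 0.2193 mol; normalising gives C 1.000, H 1.000
≈ 1:1 → CH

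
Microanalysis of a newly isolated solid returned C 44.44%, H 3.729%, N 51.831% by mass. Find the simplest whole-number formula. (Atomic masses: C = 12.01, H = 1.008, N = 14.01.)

CHN

Assume 100 g: 44.44 g C, 3.729 g H, 51.831 g N.
Moles — C: 44.44 / 12.01 = 3.7 mol; H: 3.729 / 1.008 = 3.699 mol; N: 51.831 / 14.01 = 3.7 mol
Ratios (÷ 3.699): C 1.000, H 1.000, N 1.000
→ CHN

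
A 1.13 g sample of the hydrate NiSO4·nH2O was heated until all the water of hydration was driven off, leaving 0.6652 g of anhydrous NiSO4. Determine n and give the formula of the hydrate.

NiSO4·6H2O

Mass of water lost = 1.13 − 0.6652 = 0.4648 g → 0.4648 / 18.02 = 0.02579 mol H2O
Molar mass of NiSO4 = 154.76 g/mol → mol NiSO4 = 0.6652 / 154.76 = 0.004298
n = 0.02579 / 0.004298 = 6.00 ≈ 6 → NiSO4·6H2O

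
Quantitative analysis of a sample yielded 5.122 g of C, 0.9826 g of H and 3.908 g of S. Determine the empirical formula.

C7H16S2

C: 5.122 g ÷ 12.01 g/mol = 0.4265 mol
H: 0.9826 g ÷ 1.008 g/mol = 0.9748 mol
S: 3.908 g ÷ 32.07 g/mol = 0.1219 mol
Smallest is S at 0.1219 mol; normalising gives C 3.500, H 7.999, S 1.000
Scaling by 2: C 7.00, H 16.00, S 2.00 → C7H16S2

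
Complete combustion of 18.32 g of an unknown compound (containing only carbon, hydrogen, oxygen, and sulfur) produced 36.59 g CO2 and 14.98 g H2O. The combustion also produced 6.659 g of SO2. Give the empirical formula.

mol C = 36.59 / 44.01 = 0.8314; mass C = 0.8314 × 12.01 = 9.985 g
mol H = 2 × (14.98 / 18.02) = 1.663; mass H = 1.663 × 1.008 = 1.676 g
mol S = 6.659 / 64.07 = 0.1039; mass S = 3.333 g
mass O = 18.32 − (14.99) = 3.326 g → mol O = 0.2079
Smallest is S at 0.1039 mol; normalising gives C 7.999, H 15.997, O 2.000, S 1.000
≈ 8:16:2:1 → C8H16O2S

C8H16O2S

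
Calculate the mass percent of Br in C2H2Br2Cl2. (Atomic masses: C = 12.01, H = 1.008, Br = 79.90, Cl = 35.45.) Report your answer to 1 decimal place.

62.2%

Molar mass = 2(12.01) + 2(1.008) + 2(79.90) + 2(35.45) = 256.736 g/mol
Mass of Br per mole = 2 × 79.90 = 159.800 g
% Br = 159.800 / 256.736 × 100 = 62.2%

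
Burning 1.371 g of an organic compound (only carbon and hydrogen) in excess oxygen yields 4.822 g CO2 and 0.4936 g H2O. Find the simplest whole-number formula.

mol C = 4.822 / 44.01 = 0.1096; mass C = 0.1096 × 12.01 = 1.316 g
mol H = 2 × (0.4936 / 18.02) = 0.05478; mass H = 0.05478 × 1.008 = 0.05522 g
Divide by the smallest (0.05478 mol H): C 2.000, H 1.000
≈ 2:1 → C2H

C2H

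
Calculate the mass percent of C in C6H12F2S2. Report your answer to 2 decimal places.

Molar mass = 6(12.01) + 12(1.008) + 2(19.00) + 2(32.07) = 186.296 g/mol
Mass of C per mole = 6 × 12.01 = 72.060 g
% C = 72.060 / 186.296 × 100 = 38.68%

38.68%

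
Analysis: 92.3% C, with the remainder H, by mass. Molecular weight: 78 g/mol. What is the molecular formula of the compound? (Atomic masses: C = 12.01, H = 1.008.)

C6H6

Assume 100 g: 92.3 g C, 7.7 g H.
n(C) = 92.3/12.01 = 7.685, n(H) = 7.7/1.008 = 7.639
Ratios (÷ 7.639): C 1.006, H 1.000
≈ 1:1 → CH
Empirical-formula mass = 13.02 g/mol
n = 78 / 13.02 = 5.99 ≈ 6
Molecular formula = (CH)×6 = C6H6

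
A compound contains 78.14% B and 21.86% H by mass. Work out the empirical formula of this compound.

BH3

Assume 100 g: 78.14 g B, 21.86 g H.
Moles — B: 78.14 / 10.81 = 7.228 mol; H: 21.86 / 1.008 = 21.69 mol
Smallest is B at 7.228 mol; normalising gives B 1.000, H 3.000
→ BH3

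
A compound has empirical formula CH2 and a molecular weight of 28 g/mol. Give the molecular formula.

Empirical-formula mass = 14.03 g/mol
n = 28 / 14.03 = 2.00 ≈ 2
Molecular formula = (CH2)2 = C2H4

C2H4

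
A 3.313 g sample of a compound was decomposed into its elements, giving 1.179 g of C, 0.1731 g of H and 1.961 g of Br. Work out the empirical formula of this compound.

C: 1.179 g ÷ 12.01 g/mol = 0.09817 mol
H: 0.1731 g ÷ 1.008 g/mol = 0.1717 mol
Br: 1.961 g ÷ 79.90 g/mol = 0.02454 mol
Divide by the smallest (0.02454 mol Br): C 4.000, H 6.997, Br 1.000
→ C4H7Br

C4H7Br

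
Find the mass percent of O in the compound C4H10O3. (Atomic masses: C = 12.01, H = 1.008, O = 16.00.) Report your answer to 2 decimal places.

Molar mass = 4(12.01) + 10(1.008) + 3(16.00) = 106.120 g/mol
Mass of O per mole = 3 × 16.00 = 48.000 g
% O = 48.000 / 106.120 × 100 = 45.23%

45.23%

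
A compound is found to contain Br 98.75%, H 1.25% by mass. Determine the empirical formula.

BrH

Assume 100 g: 98.75 g Br, 1.25 g H.
n(Br) = 98.75/79.90 = 1.236, n(H) = 1.25/1.008 = 1.24
Smallest is Br at 1.236 mol; normalising gives Br 1.000, H 1.003
≈ 1:1 → BrH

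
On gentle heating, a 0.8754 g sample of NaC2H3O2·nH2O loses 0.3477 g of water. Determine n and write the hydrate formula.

NaC2H3O2·3H2O

Mass of anhydrous NaC2H3O2 = 0.8754 − 0.3477 = 0.5277 g
mol H2O = 0.3477 / 18.02 = 0.0193
Molar mass of NaC2H3O2 = 82.03 g/mol → mol NaC2H3O2 = 0.5277 / 82.03 = 0.006433
n = 0.0193 / 0.006433 = 3.00 ≈ 3 → NaC2H3O2·3H2O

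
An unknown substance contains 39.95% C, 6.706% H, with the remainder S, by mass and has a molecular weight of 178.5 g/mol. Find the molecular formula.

Assume 100 g: 39.95 g C, 6.706 g H, 53.344 g S.
n(C) = 39.95/12.01 = 3.326, n(H) = 6.706/1.008 = 6.653, n(S) = 53.344/32.07 = 1.663
Ratios (÷ 1.663): C 2.000, H 4.000, S 1.000
Ratio ≈ 2:4:1, so the empirical formula is C2H4S
Empirical-formula mass = 60.12 g/mol
n = 178.5 / 60.12 = 2.97 ≈ 3
Molecular formula = (C2H4S)×3 = C6H12S3

C6H12S3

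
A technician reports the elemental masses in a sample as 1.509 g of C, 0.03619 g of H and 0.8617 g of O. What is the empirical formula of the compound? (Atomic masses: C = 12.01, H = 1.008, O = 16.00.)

Moles — C: 1.509 / 12.01 = 0.1256 mol; H: 0.03619 / 1.008 = 0.0359 mol; O: 0.8617 / 16.00 = 0.05386 mol
Ratios (÷ 0.0359): C 3.500, H 1.000, O 1.500
Scaling by 2: C 7.00, H 2.00, O 3.00 → C7H2O3

C7H2O3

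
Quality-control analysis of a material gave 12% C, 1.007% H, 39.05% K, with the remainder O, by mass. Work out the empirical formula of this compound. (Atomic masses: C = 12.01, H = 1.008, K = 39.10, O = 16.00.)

CHKO3

Assume 100 g: 12 g C, 1.007 g H, 39.05 g K, 47.943 g O.
Moles — C: 12 / 12.01 = 0.9992 mol; H: 1.007 / 1.008 = 0.999 mol; K: 39.05 / 39.10 = 0.9987 mol; O: 47.943 / 16.00 = 2.996 mol
Smallest is K at 0.9987 mol; normalising gives C 1.000, H 1.000, K 1.000, O 3.000
→ CHKO3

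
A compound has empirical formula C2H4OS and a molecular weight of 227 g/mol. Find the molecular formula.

Empirical-formula mass = 76.12 g/mol
n = 227 / 76.12 = 2.98 ≈ 3
Molecular formula = (C2H4OS)3 = C6H12O3S3

C6H12O3S3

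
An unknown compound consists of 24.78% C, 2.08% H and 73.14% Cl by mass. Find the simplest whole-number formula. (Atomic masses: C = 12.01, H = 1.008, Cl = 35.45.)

Assume 100 g: 24.78 g C, 2.08 g H, 73.14 g Cl.
n(C) = 24.78/12.01 = 2.063, n(H) = 2.08/1.008 = 2.063, n(Cl) = 73.14/35.45 = 2.063
Smallest is Cl at 2.063 mol; normalising gives C 1.000, H 1.000, Cl 1.000
→ CHCl

CHCl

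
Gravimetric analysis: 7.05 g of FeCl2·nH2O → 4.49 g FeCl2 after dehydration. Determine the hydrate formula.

Mass of water lost = 7.05 − 4.49 = 2.56 g → 2.56 / 18.02 = 0.1421 mol H2O
Molar mass of FeCl2 = 126.75 g/mol → mol FeCl2 = 4.49 / 126.75 = 0.03542
n = 0.1421 / 0.03542 = 4.01 ≈ 4 → FeCl2·4H2O

FeCl2·4H2O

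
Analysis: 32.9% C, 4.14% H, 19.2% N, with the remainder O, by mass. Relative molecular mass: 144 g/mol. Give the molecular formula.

Assume 100 g: 32.9 g C, 4.14 g H, 19.2 g N, 43.76 g O.
n(C) = 32.9/12.01 = 2.739, n(H) = 4.14/1.008 = 4.107, n(N) = 19.2/14.01 = 1.37, n(O) = 43.76/16.00 = 2.735
Ratios (÷ 1.37): C 1.999, H 2.997, N 1.000, O 1.996
→ C2H3NO2
Empirical-formula mass = 73.05 g/mol
n = 144 / 73.05 = 1.97 ≈ 2
Molecular formula = (C2H3NO2)×2 = C4H6N2O4

C4H6N2O4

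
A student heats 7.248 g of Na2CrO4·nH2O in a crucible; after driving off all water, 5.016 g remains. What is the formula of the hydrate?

Na2CrO4·4H2O

Mass of water lost = 7.248 − 5.016 = 2.232 g → 2.232 / 18.02 = 0.1239 mol H2O
Molar mass of Na2CrO4 = 161.98 g/mol → mol Na2CrO4 = 5.016 / 161.98 = 0.03097
n = 0.1239 / 0.03097 = 4.00 ≈ 4 → Na2CrO4·4H2O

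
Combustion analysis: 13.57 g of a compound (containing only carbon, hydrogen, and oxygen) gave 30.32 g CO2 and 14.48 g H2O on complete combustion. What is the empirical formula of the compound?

mol C = 30.32 / 44.01 = 0.6889; mass C = 0.6889 × 12.01 = 8.274 g
mol H = 2 × (14.48 / 18.02) = 1.607; mass H = 1.607 × 1.008 = 1.620 g
mass O = 13.57 − (9.894) = 3.676 g → mol O = 0.2297
Ratios (÷ 0.2297): C 2.999, H 6.995, O 1.000
≈ 3:7:1 → C3H7O

C3H7O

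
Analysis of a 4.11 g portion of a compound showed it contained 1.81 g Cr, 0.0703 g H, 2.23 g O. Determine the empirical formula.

CrH2O4

Moles — Cr: 1.81 / 52.00 = 0.03481 mol; H: 0.0703 / 1.008 = 0.06974 mol; O: 2.23 / 16.00 = 0.1394 mol
Divide by the smallest (0.03481 mol Cr): Cr 1.000, H 2.004, O 4.004
→ CrH2O4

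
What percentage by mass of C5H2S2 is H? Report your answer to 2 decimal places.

1.60%

Molar mass = 5(12.01) + 2(1.008) + 2(32.07) = 126.206 g/mol
Mass of H per mole = 2 × 1.008 = 2.016 g
% H = 2.016 / 126.206 × 100 = 1.60%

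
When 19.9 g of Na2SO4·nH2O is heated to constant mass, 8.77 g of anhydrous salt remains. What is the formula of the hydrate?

Mass of water lost = 19.9 − 8.77 = 11.13 g → 11.13 / 18.02 = 0.6176 mol H2O
Molar mass of Na2SO4 = 142.05 g/mol → mol Na2SO4 = 8.77 / 142.05 = 0.06174
n = 0.6176 / 0.06174 = 10.00 ≈ 10 → Na2SO4·10H2O

Na2SO4·10H2O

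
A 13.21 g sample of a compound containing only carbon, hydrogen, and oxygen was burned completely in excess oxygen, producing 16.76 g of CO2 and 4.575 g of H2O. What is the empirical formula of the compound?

C3H4O4

mol C = 16.76 / 44.01 = 0.3808; mass C = 0.3808 × 12.01 = 4.574 g
mol H = 2 × (4.575 / 18.02) = 0.5078; mass H = 0.5078 × 1.008 = 0.5118 g
mass O = 13.21 − (5.086) = 8.124 g → mol O = 0.5078
Divide by the smallest (0.3808 mol C): C 1.000, H 1.333, O 1.333
×3: C 3.00, H 4.00, O 4.00 → C3H4O4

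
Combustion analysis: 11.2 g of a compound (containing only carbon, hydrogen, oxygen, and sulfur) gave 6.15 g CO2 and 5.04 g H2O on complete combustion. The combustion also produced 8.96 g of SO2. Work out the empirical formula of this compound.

mol C = 6.15 / 44.01 = 0.1397; mass C = 0.1397 × 12.01 = 1.678 g
mol H = 2 × (5.04 / 18.02) = 0.5594; mass H = 0.5594 × 1.008 = 0.5639 g
mol S = 8.96 / 64.07 = 0.1398; mass S = 4.485 g
mass O = 11.2 − (6.727) = 4.473 g → mol O = 0.2796
Divide by the smallest (0.1397 mol C): C 1.000, H 4.003, O 2.001, S 1.001
Ratio ≈ 1:4:2:1, so the empirical formula is CH4O2S

CH4O2S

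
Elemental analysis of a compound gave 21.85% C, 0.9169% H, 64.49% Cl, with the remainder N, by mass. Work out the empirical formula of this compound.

C2HCl2N

Assume 100 g: 21.85 g C, 0.9169 g H, 64.49 g Cl, 12.743 g N.
C: 21.85 g ÷ 12.01 g/mol = 1.819 mol
H: 0.9169 g ÷ 1.008 g/mol = 0.9096 mol
Cl: 64.49 g ÷ 35.45 g/mol = 1.819 mol
N: 12.743 g ÷ 14.01 g/mol = 0.9096 mol
Smallest is N at 0.9096 mol; normalising gives C 2.000, H 1.000, Cl 2.000, N 1.000
→ C2HCl2N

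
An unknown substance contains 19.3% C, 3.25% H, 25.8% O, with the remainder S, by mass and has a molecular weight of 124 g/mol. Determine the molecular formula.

C2H4O2S2

Assume 100 g: 19.3 g C, 3.25 g H, 25.8 g O, 51.65 g S.
n(C) = 19.3/12.01 = 1.607, n(H) = 3.25/1.008 = 3.224, n(O) = 25.8/16.00 = 1.613, n(S) = 51.65/32.07 = 1.611
Ratios (÷ 1.607): C 1.000, H 2.006, O 1.003, S 1.002
Ratio ≈ 1:2:1:1, so the empirical formula is CH2OS
Empirical-formula mass = 62.10 g/mol
n = 124 / 62.10 = 2.00 ≈ 2
Molecular formula = (CH2OS)×2 = C2H4O2S2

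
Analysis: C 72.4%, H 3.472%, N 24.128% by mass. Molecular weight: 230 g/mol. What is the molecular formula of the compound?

C14H8N4

Assume 100 g: 72.4 g C, 3.472 g H, 24.128 g N.
Moles — C: 72.4 / 12.01 = 6.028 mol; H: 3.472 / 1.008 = 3.444 mol; N: 24.128 / 14.01 = 1.722 mol
Ratios (÷ 1.722): C 3.500, H 2.000, N 1.000
Multiply by 2: C 7.00, H 4.00, N 2.00 → C7H4N2
Empirical-formula mass = 116.12 g/mol
n = 230 / 116.12 = 1.98 ≈ 2
Molecular formula = (C7H4N2)×2 = C14H8N4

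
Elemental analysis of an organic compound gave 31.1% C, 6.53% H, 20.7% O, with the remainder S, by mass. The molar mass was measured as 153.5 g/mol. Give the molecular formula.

Assume 100 g: 31.1 g C, 6.53 g H, 20.7 g O, 41.67 g S.
C: 31.1 g ÷ 12.01 g/mol = 2.59 mol
H: 6.53 g ÷ 1.008 g/mol = 6.478 mol
O: 20.7 g ÷ 16.00 g/mol = 1.294 mol
S: 41.67 g ÷ 32.07 g/mol = 1.299 mol
Divide by the smallest (1.294 mol O): C 2.002, H 5.007, O 1.000, S 1.004
→ C2H5OS
Empirical-formula mass = 77.13 g/mol
n = 153.5 / 77.13 = 1.99 ≈ 2
Molecular formula = (C2H5OS)×2 = C4H10O2S2

C4H10O2S2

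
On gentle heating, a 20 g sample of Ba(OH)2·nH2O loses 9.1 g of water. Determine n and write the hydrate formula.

Ba(OH)2·8H2O

Mass of anhydrous Ba(OH)2 = 20 − 9.1 = 10.9 g
mol H2O = 9.1 / 18.02 = 0.505
Molar mass of Ba(OH)2 = 171.35 g/mol → mol Ba(OH)2 = 10.9 / 171.35 = 0.06361
n = 0.505 / 0.06361 = 7.94 ≈ 8 → Ba(OH)2·8H2O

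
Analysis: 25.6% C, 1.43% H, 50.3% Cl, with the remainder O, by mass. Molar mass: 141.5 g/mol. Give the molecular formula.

Assume 100 g: 25.6 g C, 1.43 g H, 50.3 g Cl, 22.67 g O.
n(C) = 25.6/12.01 = 2.132, n(H) = 1.43/1.008 = 1.419, n(Cl) = 50.3/35.45 = 1.419, n(O) = 22.67/16.00 = 1.417
Ratios (÷ 1.417): C 1.504, H 1.001, Cl 1.001, O 1.000
Multiply by 2: C 3.01, H 2.00, Cl 2.00, O 2.00 → C3H2Cl2O2
Empirical-formula mass = 140.95 g/mol
n = 141.5 / 140.95 = 1.00 ≈ 1
Molecular formula = empirical formula = C3H2Cl2O2

C3H2Cl2O2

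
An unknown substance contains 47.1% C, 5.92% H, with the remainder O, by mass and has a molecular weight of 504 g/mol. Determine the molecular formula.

C20H30O15

Assume 100 g: 47.1 g C, 5.92 g H, 46.98 g O.
Moles — C: 47.1 / 12.01 = 3.922 mol; H: 5.92 / 1.008 = 5.873 mol; O: 46.98 / 16.00 = 2.936 mol
Ratios (÷ 2.936): C 1.336, H 2.000, O 1.000
Scaling by 3: C 4.01, H 6.00, O 3.00 → C4H6O3
Empirical-formula mass = 102.09 g/mol
n = 504 / 102.09 = 4.94 ≈ 5
Molecular formula = (C4H6O3)×5 = C20H30O15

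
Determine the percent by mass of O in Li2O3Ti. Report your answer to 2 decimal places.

Molar mass = 2(6.94) + 3(16.00) + 1(47.87) = 109.750 g/mol
Mass of O per mole = 3 × 16.00 = 48.000 g
% O = 48.000 / 109.750 × 100 = 43.74%

43.74%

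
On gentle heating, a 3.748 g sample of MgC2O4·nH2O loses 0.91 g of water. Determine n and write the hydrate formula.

Mass of anhydrous MgC2O4 = 3.748 − 0.91 = 2.838 g
mol H2O = 0.91 / 18.02 = 0.0505
Molar mass of MgC2O4 = 112.33 g/mol → mol MgC2O4 = 2.838 / 112.33 = 0.02526
n = 0.0505 / 0.02526 = 2.00 ≈ 2 → MgC2O4·2H2O

MgC2O4·2H2O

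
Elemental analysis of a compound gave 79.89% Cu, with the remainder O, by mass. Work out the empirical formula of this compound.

Assume 100 g: 79.89 g Cu, 20.11 g O.
n(Cu) = 79.89/63.55 = 1.257, n(O) = 20.11/16.00 = 1.257
Smallest is O at 1.257 mol; normalising gives Cu 1.000, O 1.000
→ CuO

CuO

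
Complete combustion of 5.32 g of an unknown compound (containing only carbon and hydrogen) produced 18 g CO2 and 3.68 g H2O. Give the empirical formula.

mol C = 18 / 44.01 = 0.4090; mass C = 0.4090 × 12.01 = 4.912 g
mol H = 2 × (3.68 / 18.02) = 0.4084; mass H = 0.4084 × 1.008 = 0.4117 g
Divide by the smallest (0.4084 mol H): C 1.001, H 1.000
≈ 1:1 → CH

CH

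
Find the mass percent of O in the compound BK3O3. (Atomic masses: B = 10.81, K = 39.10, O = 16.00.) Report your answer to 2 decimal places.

27.26%

Molar mass = 1(10.81) + 3(39.10) + 3(16.00) = 176.110 g/mol
Mass of O per mole = 3 × 16.00 = 48.000 g
% O = 48.000 / 176.110 × 100 = 27.26%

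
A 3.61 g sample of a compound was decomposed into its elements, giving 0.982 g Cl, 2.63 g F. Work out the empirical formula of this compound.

ClF5

n(Cl) = 0.982/35.45 = 0.0277, n(F) = 2.63/19.00 = 0.1384
Ratios (÷ 0.0277): Cl 1.000, F 4.997
≈ 1:5 → ClF5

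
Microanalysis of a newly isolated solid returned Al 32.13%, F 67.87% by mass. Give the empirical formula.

AlF3

Assume 100 g: 32.13 g Al, 67.87 g F.
n(Al) = 32.13/26.98 = 1.191, n(F) = 67.87/19.00 = 3.572
Divide by the smallest (1.191 mol Al): Al 1.000, F 3.000
→ AlF3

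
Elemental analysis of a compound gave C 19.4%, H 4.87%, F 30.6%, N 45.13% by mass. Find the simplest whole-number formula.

Assume 100 g: 19.4 g C, 4.87 g H, 30.6 g F, 45.13 g N.
C: 19.4 g ÷ 12.01 g/mol = 1.615 mol
H: 4.87 g ÷ 1.008 g/mol = 4.831 mol
F: 30.6 g ÷ 19.00 g/mol = 1.611 mol
N: 45.13 g ÷ 14.01 g/mol = 3.221 mol
Ratios (÷ 1.611): C 1.003, H 3.000, F 1.000, N 2.000
≈ 1:3:1:2 → CH3FN2

CH3FN2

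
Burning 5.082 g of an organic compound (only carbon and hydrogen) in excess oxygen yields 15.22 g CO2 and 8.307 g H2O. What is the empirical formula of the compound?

mol C = 15.22 / 44.01 = 0.3458; mass C = 0.3458 × 12.01 = 4.153 g
mol H = 2 × (8.307 / 18.02) = 0.9220; mass H = 0.9220 × 1.008 = 0.9294 g
Ratios (÷ 0.3458): C 1.000, H 2.666
Scaling by 3: C 3.00, H 8.00 → C3H8

C3H8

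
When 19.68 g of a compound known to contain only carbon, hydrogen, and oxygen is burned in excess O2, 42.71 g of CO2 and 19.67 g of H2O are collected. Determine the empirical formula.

mol C = 42.71 / 44.01 = 0.9705; mass C = 0.9705 × 12.01 = 11.66 g
mol H = 2 × (19.67 / 18.02) = 2.183; mass H = 2.183 × 1.008 = 2.201 g
mass O = 19.68 − (13.86) = 5.824 g → mol O = 0.3640
Smallest is O at 0.364 mol; normalising gives C 2.666, H 5.997, O 1.000
×3: C 8.00, H 17.99, O 3.00 → C8H18O3

C8H18O3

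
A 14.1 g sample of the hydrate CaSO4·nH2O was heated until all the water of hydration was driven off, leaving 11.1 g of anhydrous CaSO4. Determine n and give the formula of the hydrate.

Mass of water lost = 14.1 − 11.1 = 3 g → 3 / 18.02 = 0.1665 mol H2O
Molar mass of CaSO4 = 136.15 g/mol → mol CaSO4 = 11.1 / 136.15 = 0.08153
n = 0.1665 / 0.08153 = 2.04 ≈ 2 → CaSO4·2H2O

CaSO4·2H2O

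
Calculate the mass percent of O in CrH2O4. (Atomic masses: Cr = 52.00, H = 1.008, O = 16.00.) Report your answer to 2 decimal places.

54.23%

Molar mass = 1(52.00) + 2(1.008) + 4(16.00) = 118.016 g/mol
Mass of O per mole = 4 × 16.00 = 64.000 g
% O = 64.000 / 118.016 × 100 = 54.23%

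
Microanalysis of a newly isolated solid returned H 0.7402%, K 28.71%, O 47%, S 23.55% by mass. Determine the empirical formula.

Assume 100 g: 0.7402 g H, 28.71 g K, 47 g O, 23.55 g S.
H: 0.7402 g ÷ 1.008 g/mol = 0.7343 mol
K: 28.71 g ÷ 39.10 g/mol = 0.7343 mol
O: 47 g ÷ 16.00 g/mol = 2.938 mol
S: 23.55 g ÷ 32.07 g/mol = 0.7343 mol
Divide by the smallest (0.7343 mol K): H 1.000, K 1.000, O 4.001, S 1.000
≈ 1:1:4:1 → HKO4S

HKO4S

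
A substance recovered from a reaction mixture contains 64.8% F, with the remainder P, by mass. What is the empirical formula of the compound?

Assume 100 g: 64.8 g F, 35.2 g P.
n(F) = 64.8/19.00 = 3.411, n(P) = 35.2/30.97 = 1.137
Smallest is P at 1.137 mol; normalising gives F 3.001, P 1.000
→ F3P

F3P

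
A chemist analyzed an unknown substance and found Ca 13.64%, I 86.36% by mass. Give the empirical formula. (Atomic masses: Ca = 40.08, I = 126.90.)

CaI2

Assume 100 g: 13.64 g Ca, 86.36 g I.
Moles — Ca: 13.64 / 40.08 = 0.3403 mol; I: 86.36 / 126.90 = 0.6805 mol
Ratios (÷ 0.3403): Ca 1.000, I 2.000
→ CaI2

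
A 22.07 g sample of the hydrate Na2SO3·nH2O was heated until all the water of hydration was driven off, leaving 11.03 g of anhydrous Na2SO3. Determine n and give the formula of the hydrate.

Mass of water lost = 22.07 − 11.03 = 11.04 g → 11.04 / 18.02 = 0.6127 mol H2O
Molar mass of Na2SO3 = 126.05 g/mol → mol Na2SO3 = 11.03 / 126.05 = 0.0875
n = 0.6127 / 0.0875 = 7.00 ≈ 7 → Na2SO3·7H2O

Na2SO3·7H2O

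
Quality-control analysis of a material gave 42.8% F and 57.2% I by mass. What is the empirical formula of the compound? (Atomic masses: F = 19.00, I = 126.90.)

F5I

Assume 100 g: 42.8 g F, 57.2 g I.
Moles — F: 42.8 / 19.00 = 2.253 mol; I: 57.2 / 126.90 = 0.4507 mol
Smallest is I at 0.4507 mol; normalising gives F 4.998, I 1.000
≈ 5:1 → F5I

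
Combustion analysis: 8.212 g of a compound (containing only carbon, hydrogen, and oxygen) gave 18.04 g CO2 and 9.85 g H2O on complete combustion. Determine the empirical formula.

mol C = 18.04 / 44.01 = 0.4099; mass C = 0.4099 × 12.01 = 4.923 g
mol H = 2 × (9.85 / 18.02) = 1.093; mass H = 1.093 × 1.008 = 1.102 g
mass O = 8.212 − (6.025) = 2.187 g → mol O = 0.1367
Divide by the smallest (0.1367 mol O): C 2.999, H 7.998, O 1.000
≈ 3:8:1 → C3H8O

C3H8O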